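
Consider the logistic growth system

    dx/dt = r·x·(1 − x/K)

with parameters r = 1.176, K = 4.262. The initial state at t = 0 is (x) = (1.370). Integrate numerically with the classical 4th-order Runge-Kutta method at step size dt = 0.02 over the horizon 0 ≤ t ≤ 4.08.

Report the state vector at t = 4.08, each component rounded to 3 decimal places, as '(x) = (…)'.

t=0.000: state=(1.370)
step 1 (dt=0.02): k1=(1.093), k2=(1.098), k3=(1.098), k4=(1.102); state += dt/6·(k1+2k2+2k3+k4)
t=0.020: state=(1.392)
t=0.040: state=(1.414)
t=0.060: state=(1.436)
continuing one RK4 step at a time; state shown every 10 steps (Δt=0.2):
t=0.200: state=(1.597)
t=0.400: state=(1.838)
t=0.600: state=(2.087)
t=0.800: state=(2.337)
t=1.000: state=(2.581)
t=1.200: state=(2.814)
t=1.400: state=(3.029)
t=1.600: state=(3.225)
t=1.800: state=(3.398)
t=2.000: state=(3.549)
t=2.200: state=(3.678)
t=2.400: state=(3.787)
t=2.600: state=(3.877)
t=2.800: state=(3.952)
t=3.000: state=(4.013)
t=3.200: state=(4.063)
t=3.400: state=(4.103)
t=3.600: state=(4.135)
t=3.800: state=(4.161)
t=4.000: state=(4.182)
t=4.080: state=(4.189)

(x) = (4.189)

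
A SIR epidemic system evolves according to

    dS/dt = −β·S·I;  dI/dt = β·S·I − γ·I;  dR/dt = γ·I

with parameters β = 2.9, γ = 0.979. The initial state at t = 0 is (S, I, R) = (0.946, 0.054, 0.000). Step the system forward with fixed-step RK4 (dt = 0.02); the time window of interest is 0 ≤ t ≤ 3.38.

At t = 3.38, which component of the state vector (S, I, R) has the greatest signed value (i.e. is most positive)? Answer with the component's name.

largest component: R

t=0.000: state=(0.946, 0.054, 0.000)
step 1 (dt=0.02): k1=(-0.148, 0.095, 0.053), k2=(-0.151, 0.097, 0.054), k3=(-0.151, 0.097, 0.054), k4=(-0.153, 0.098, 0.055); state += dt/6·(k1+2k2+2k3+k4)
t=0.020: state=(0.943, 0.056, 0.001)
t=0.040: state=(0.940, 0.058, 0.002)
t=0.060: state=(0.937, 0.060, 0.003)
continuing one RK4 step at a time; state shown every 10 steps (Δt=0.2):
t=0.200: state=(0.911, 0.076, 0.013)
t=0.400: state=(0.865, 0.105, 0.030)
t=0.600: state=(0.806, 0.140, 0.054)
t=0.800: state=(0.735, 0.180, 0.085)
t=1.000: state=(0.654, 0.221, 0.125)
t=1.200: state=(0.569, 0.260, 0.172)
t=1.400: state=(0.485, 0.290, 0.226)
t=1.600: state=(0.407, 0.308, 0.285)
t=1.800: state=(0.340, 0.315, 0.346)
t=2.000: state=(0.283, 0.310, 0.407)
t=2.200: state=(0.238, 0.296, 0.466)
t=2.400: state=(0.201, 0.276, 0.522)
t=2.600: state=(0.173, 0.253, 0.574)
t=2.800: state=(0.150, 0.228, 0.622)
t=3.000: state=(0.132, 0.204, 0.664)
t=3.200: state=(0.118, 0.180, 0.701)
t=3.380: state=(0.108, 0.160, 0.731)
compare at T: S=0.108, I=0.160, R=0.731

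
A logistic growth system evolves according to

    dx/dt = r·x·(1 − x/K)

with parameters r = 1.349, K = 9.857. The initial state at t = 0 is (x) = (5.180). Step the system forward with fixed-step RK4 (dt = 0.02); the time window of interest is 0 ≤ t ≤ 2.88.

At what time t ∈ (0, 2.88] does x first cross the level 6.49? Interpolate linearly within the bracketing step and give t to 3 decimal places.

t = 0.411

t=0.000: state=(5.180)
step 1 (dt=0.02): k1=(3.316), k2=(3.313), k3=(3.313), k4=(3.310); state += dt/6·(k1+2k2+2k3+k4)
t=0.020: state=(5.246)
t=0.040: state=(5.312)
t=0.060: state=(5.378)
continuing one RK4 step at a time; state shown every 5 steps (Δt=0.1):
t=0.100: state=(5.510)
t=0.200: state=(5.835)
t=0.300: state=(6.151)
t=0.400: state=(6.458)
next step: t=0.420: state=(6.518) — x has crossed 6.49
linear interpolation between t=0.400 (6.45780) and t=0.420 (6.51763) → t≈0.411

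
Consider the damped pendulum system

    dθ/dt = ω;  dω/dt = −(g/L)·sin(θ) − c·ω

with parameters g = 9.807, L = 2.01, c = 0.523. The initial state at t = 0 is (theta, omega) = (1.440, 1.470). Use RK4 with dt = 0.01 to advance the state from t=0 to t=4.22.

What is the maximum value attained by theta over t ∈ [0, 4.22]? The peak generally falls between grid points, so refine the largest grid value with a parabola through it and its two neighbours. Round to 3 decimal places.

t=0.000: state=(1.440, 1.470)
step 1 (dt=0.01): k1=(1.470, -5.606), k2=(1.442, -5.596), k3=(1.442, -5.596), k4=(1.414, -5.586); state += dt/6·(k1+2k2+2k3+k4)
t=0.010: state=(1.454, 1.414)
t=0.020: state=(1.468, 1.358)
t=0.030: state=(1.482, 1.303)
continuing one RK4 step at a time; state shown every 20 steps (Δt=0.2):
t=0.200: state=(1.625, 0.399)
t=0.400: state=(1.607, -0.565)
t=0.600: state=(1.405, -1.433)
t=0.800: state=(1.043, -2.160)
t=1.000: state=(0.560, -2.607)
t=1.200: state=(0.030, -2.610)
t=1.400: state=(-0.453, -2.148)
t=1.600: state=(-0.808, -1.379)
t=1.800: state=(-0.997, -0.507)
t=2.000: state=(-1.013, 0.333)
t=2.200: state=(-0.872, 1.055)
t=2.400: state=(-0.605, 1.576)
t=2.600: state=(-0.261, 1.807)
t=2.800: state=(0.095, 1.699)
t=3.000: state=(0.399, 1.296)
t=3.200: state=(0.602, 0.715)
t=3.400: state=(0.681, 0.081)
t=3.600: state=(0.638, -0.502)
t=3.800: state=(0.490, -0.951)
t=4.000: state=(0.271, -1.202)
t=4.200: state=(0.025, -1.217)
t=4.220: state=(0.001, -1.205)
largest grid value and its neighbours: theta(0.270)=1.64075, theta(0.280)=1.64101, theta(0.290)=1.64077
parabola through these three points peaks at t≈0.280 with theta≈1.64101

max theta = 1.641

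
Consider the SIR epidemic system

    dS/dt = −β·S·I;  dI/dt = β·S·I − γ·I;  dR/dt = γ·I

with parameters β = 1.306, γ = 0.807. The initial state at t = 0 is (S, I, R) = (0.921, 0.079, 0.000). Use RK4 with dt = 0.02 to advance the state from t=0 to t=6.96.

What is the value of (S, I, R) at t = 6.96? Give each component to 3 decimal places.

(S, I, R) = (0.352, 0.054, 0.594)

t=0.000: state=(0.921, 0.079, 0.000)
step 1 (dt=0.02): k1=(-0.095, 0.031, 0.064), k2=(-0.095, 0.031, 0.064), k3=(-0.095, 0.031, 0.064), k4=(-0.096, 0.031, 0.064); state += dt/6·(k1+2k2+2k3+k4)
t=0.020: state=(0.919, 0.080, 0.001)
t=0.040: state=(0.917, 0.080, 0.003)
t=0.060: state=(0.915, 0.081, 0.004)
continuing one RK4 step at a time; state shown every 25 steps (Δt=0.5):
t=0.500: state=(0.870, 0.095, 0.035)
t=1.000: state=(0.814, 0.110, 0.076)
t=1.500: state=(0.754, 0.122, 0.123)
t=2.000: state=(0.694, 0.131, 0.175)
t=2.500: state=(0.636, 0.135, 0.228)
t=3.000: state=(0.583, 0.134, 0.283)
t=3.500: state=(0.534, 0.129, 0.336)
t=4.000: state=(0.492, 0.121, 0.387)
t=4.500: state=(0.457, 0.110, 0.433)
t=5.000: state=(0.427, 0.098, 0.475)
t=5.500: state=(0.402, 0.086, 0.512)
t=6.000: state=(0.382, 0.074, 0.545)
t=6.500: state=(0.365, 0.063, 0.572)
t=6.960: state=(0.352, 0.054, 0.594)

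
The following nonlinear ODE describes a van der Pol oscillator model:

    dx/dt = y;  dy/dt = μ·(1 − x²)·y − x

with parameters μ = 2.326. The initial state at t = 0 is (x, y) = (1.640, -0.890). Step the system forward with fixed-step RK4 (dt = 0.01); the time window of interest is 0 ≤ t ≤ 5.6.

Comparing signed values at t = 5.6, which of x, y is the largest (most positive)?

largest component: y

t=0.000: state=(1.640, -0.890)
step 1 (dt=0.01): k1=(-0.890, 1.858), k2=(-0.881, 1.796), k3=(-0.881, 1.797), k4=(-0.872, 1.737); state += dt/6·(k1+2k2+2k3+k4)
t=0.010: state=(1.631, -0.872)
t=0.020: state=(1.623, -0.855)
t=0.030: state=(1.614, -0.840)
continuing one RK4 step at a time; state shown every 20 steps (Δt=0.2):
t=0.200: state=(1.487, -0.687)
t=0.400: state=(1.354, -0.656)
t=0.600: state=(1.219, -0.707)
t=0.800: state=(1.067, -0.827)
t=1.000: state=(0.882, -1.043)
t=1.200: state=(0.638, -1.433)
t=1.400: state=(0.286, -2.164)
t=1.600: state=(-0.264, -3.417)
t=1.800: state=(-1.060, -4.230)
t=2.000: state=(-1.751, -2.309)
t=2.200: state=(-2.001, -0.461)
t=2.400: state=(-2.024, 0.105)
t=2.600: state=(-1.986, 0.242)
t=2.800: state=(-1.933, 0.283)
t=3.000: state=(-1.874, 0.304)
t=3.200: state=(-1.811, 0.323)
t=3.400: state=(-1.745, 0.344)
t=3.600: state=(-1.674, 0.368)
t=3.800: state=(-1.597, 0.397)
t=4.000: state=(-1.514, 0.434)
t=4.200: state=(-1.423, 0.482)
t=4.400: state=(-1.320, 0.546)
t=4.600: state=(-1.203, 0.637)
t=4.800: state=(-1.063, 0.771)
t=5.000: state=(-0.889, 0.985)
t=5.200: state=(-0.658, 1.354)
t=5.400: state=(-0.327, 2.032)
t=5.600: state=(0.189, 3.218)
compare at T: x=0.189, y=3.218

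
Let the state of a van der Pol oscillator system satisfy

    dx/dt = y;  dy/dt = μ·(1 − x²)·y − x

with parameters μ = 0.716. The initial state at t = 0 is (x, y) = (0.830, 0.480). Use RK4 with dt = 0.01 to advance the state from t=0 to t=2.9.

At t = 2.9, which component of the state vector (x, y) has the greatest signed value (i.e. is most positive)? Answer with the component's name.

t=0.000: state=(0.830, 0.480)
step 1 (dt=0.01): k1=(0.480, -0.723), k2=(0.476, -0.728), k3=(0.476, -0.728), k4=(0.473, -0.732); state += dt/6·(k1+2k2+2k3+k4)
t=0.010: state=(0.835, 0.473)
t=0.020: state=(0.839, 0.465)
t=0.030: state=(0.844, 0.458)
continuing one RK4 step at a time; state shown every 10 steps (Δt=0.1):
t=0.100: state=(0.874, 0.403)
t=0.200: state=(0.910, 0.319)
t=0.300: state=(0.938, 0.230)
t=0.400: state=(0.956, 0.136)
t=0.500: state=(0.965, 0.041)
t=0.600: state=(0.964, -0.056)
t=0.700: state=(0.954, -0.153)
t=0.800: state=(0.934, -0.249)
t=0.900: state=(0.904, -0.344)
t=1.000: state=(0.865, -0.438)
t=1.100: state=(0.817, -0.533)
t=1.200: state=(0.759, -0.627)
t=1.300: state=(0.691, -0.723)
t=1.400: state=(0.614, -0.820)
t=1.500: state=(0.527, -0.919)
t=1.600: state=(0.430, -1.020)
t=1.700: state=(0.323, -1.124)
t=1.800: state=(0.205, -1.229)
t=1.900: state=(0.077, -1.333)
t=2.000: state=(-0.061, -1.432)
t=2.100: state=(-0.209, -1.523)
t=2.200: state=(-0.365, -1.596)
t=2.300: state=(-0.527, -1.645)
t=2.400: state=(-0.693, -1.658)
t=2.500: state=(-0.858, -1.627)
t=2.600: state=(-1.017, -1.547)
t=2.700: state=(-1.165, -1.417)
t=2.800: state=(-1.299, -1.244)
t=2.900: state=(-1.413, -1.040)
compare at T: x=-1.413, y=-1.040

largest component: y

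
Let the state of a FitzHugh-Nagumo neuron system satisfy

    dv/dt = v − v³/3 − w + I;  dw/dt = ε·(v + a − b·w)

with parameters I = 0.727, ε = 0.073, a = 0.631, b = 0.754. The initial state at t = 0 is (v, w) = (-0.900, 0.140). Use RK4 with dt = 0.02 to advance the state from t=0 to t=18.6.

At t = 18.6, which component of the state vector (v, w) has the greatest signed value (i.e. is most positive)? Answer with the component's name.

largest component: v

t=0.000: state=(-0.900, 0.140)
step 1 (dt=0.02): k1=(-0.070, -0.027), k2=(-0.070, -0.027), k3=(-0.070, -0.027), k4=(-0.070, -0.027); state += dt/6·(k1+2k2+2k3+k4)
t=0.020: state=(-0.901, 0.139)
t=0.040: state=(-0.903, 0.139)
t=0.060: state=(-0.904, 0.138)
continuing one RK4 step at a time; state shown every 50 steps (Δt=1):
t=1.000: state=(-0.961, 0.111)
t=2.000: state=(-0.996, 0.080)
t=3.000: state=(-1.000, 0.050)
t=4.000: state=(-0.975, 0.022)
t=5.000: state=(-0.921, -0.002)
t=6.000: state=(-0.835, -0.020)
t=7.000: state=(-0.701, -0.029)
t=8.000: state=(-0.470, -0.025)
t=9.000: state=(0.023, 0.003)
t=10.000: state=(1.130, 0.085)
t=11.000: state=(1.864, 0.239)
t=12.000: state=(1.892, 0.406)
t=13.000: state=(1.836, 0.561)
t=14.000: state=(1.773, 0.704)
t=15.000: state=(1.710, 0.835)
t=16.000: state=(1.645, 0.954)
t=17.000: state=(1.578, 1.063)
t=18.000: state=(1.509, 1.160)
t=18.600: state=(1.467, 1.214)
compare at T: v=1.467, w=1.214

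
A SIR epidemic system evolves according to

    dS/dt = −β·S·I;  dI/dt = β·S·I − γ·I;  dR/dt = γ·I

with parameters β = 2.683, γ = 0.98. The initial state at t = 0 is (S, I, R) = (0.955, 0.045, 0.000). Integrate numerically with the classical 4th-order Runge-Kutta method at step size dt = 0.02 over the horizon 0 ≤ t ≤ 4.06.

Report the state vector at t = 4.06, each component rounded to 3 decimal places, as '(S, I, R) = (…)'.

t=0.000: state=(0.955, 0.045, 0.000)
step 1 (dt=0.02): k1=(-0.115, 0.071, 0.044), k2=(-0.117, 0.072, 0.045), k3=(-0.117, 0.072, 0.045), k4=(-0.119, 0.073, 0.046); state += dt/6·(k1+2k2+2k3+k4)
t=0.020: state=(0.953, 0.046, 0.001)
t=0.040: state=(0.950, 0.048, 0.002)
t=0.060: state=(0.948, 0.049, 0.003)
continuing one RK4 step at a time; state shown every 10 steps (Δt=0.2):
t=0.200: state=(0.928, 0.061, 0.010)
t=0.400: state=(0.893, 0.082, 0.024)
t=0.600: state=(0.849, 0.108, 0.043)
t=0.800: state=(0.795, 0.138, 0.067)
t=1.000: state=(0.732, 0.171, 0.097)
t=1.200: state=(0.662, 0.204, 0.134)
t=1.400: state=(0.588, 0.235, 0.177)
t=1.600: state=(0.515, 0.259, 0.226)
t=1.800: state=(0.446, 0.276, 0.278)
t=2.000: state=(0.384, 0.283, 0.333)
t=2.200: state=(0.330, 0.282, 0.389)
t=2.400: state=(0.284, 0.273, 0.443)
t=2.600: state=(0.246, 0.259, 0.495)
t=2.800: state=(0.215, 0.241, 0.544)
t=3.000: state=(0.190, 0.220, 0.589)
t=3.200: state=(0.170, 0.199, 0.631)
t=3.400: state=(0.154, 0.179, 0.668)
t=3.600: state=(0.140, 0.159, 0.701)
t=3.800: state=(0.129, 0.141, 0.730)
t=4.000: state=(0.121, 0.123, 0.756)
t=4.060: state=(0.118, 0.119, 0.763)

(S, I, R) = (0.118, 0.119, 0.763)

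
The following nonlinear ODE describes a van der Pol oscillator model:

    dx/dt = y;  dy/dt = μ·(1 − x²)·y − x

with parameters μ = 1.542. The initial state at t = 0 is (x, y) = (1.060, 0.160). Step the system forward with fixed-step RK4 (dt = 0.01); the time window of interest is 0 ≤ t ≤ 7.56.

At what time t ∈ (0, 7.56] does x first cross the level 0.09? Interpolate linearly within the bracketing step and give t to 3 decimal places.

t = 1.448

t=0.000: state=(1.060, 0.160)
step 1 (dt=0.01): k1=(0.160, -1.090), k2=(0.155, -1.091), k3=(0.155, -1.091), k4=(0.149, -1.091); state += dt/6·(k1+2k2+2k3+k4)
t=0.010: state=(1.062, 0.149)
t=0.020: state=(1.063, 0.138)
t=0.030: state=(1.064, 0.127)
continuing one RK4 step at a time; state shown every 25 steps (Δt=0.25):
t=0.250: state=(1.066, -0.108)
t=0.500: state=(1.007, -0.362)
t=0.750: state=(0.885, -0.619)
t=1.000: state=(0.693, -0.929)
t=1.250: state=(0.409, -1.371)
t=1.440: state=(0.105, -1.855)
next step: t=1.450: state=(0.087, -1.885) — x has crossed 0.09
linear interpolation between t=1.440 (0.10533) and t=1.450 (0.08663) → t≈1.448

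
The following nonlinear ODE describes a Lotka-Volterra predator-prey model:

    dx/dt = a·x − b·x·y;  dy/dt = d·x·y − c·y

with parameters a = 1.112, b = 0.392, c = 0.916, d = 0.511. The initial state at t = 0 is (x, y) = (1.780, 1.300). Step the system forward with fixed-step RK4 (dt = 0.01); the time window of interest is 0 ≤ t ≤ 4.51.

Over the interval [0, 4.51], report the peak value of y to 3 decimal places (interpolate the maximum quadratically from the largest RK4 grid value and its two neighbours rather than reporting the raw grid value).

max y = 5.271

t=0.000: state=(1.780, 1.300)
step 1 (dt=0.01): k1=(1.072, -0.008), k2=(1.076, -0.005), k3=(1.076, -0.005), k4=(1.079, -0.001); state += dt/6·(k1+2k2+2k3+k4)
t=0.010: state=(1.791, 1.300)
t=0.020: state=(1.802, 1.300)
t=0.030: state=(1.812, 1.300)
continuing one RK4 step at a time; state shown every 20 steps (Δt=0.2):
t=0.200: state=(2.007, 1.313)
t=0.400: state=(2.258, 1.359)
t=0.600: state=(2.528, 1.445)
t=0.800: state=(2.805, 1.580)
t=1.000: state=(3.073, 1.777)
t=1.200: state=(3.306, 2.051)
t=1.400: state=(3.468, 2.416)
t=1.600: state=(3.522, 2.878)
t=1.800: state=(3.438, 3.424)
t=2.000: state=(3.209, 4.009)
t=2.200: state=(2.864, 4.556)
t=2.400: state=(2.459, 4.980)
t=2.600: state=(2.056, 5.221)
t=2.800: state=(1.701, 5.264)
t=3.000: state=(1.412, 5.136)
t=3.200: state=(1.190, 4.881)
t=3.400: state=(1.027, 4.550)
t=3.600: state=(0.911, 4.181)
t=3.800: state=(0.832, 3.804)
t=4.000: state=(0.782, 3.439)
t=4.200: state=(0.756, 3.097)
t=4.400: state=(0.750, 2.784)
t=4.510: state=(0.755, 2.626)
largest grid value and its neighbours: y(2.730)=5.27065, y(2.740)=5.27111, y(2.750)=5.27111
parabola through these three points peaks at t≈2.745 with y≈5.27117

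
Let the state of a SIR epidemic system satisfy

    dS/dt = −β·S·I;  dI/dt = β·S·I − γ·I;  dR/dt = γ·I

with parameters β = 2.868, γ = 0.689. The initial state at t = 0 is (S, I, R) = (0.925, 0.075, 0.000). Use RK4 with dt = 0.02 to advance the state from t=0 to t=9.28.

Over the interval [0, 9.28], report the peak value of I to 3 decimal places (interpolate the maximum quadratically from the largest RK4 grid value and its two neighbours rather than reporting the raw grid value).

t=0.000: state=(0.925, 0.075, 0.000)
step 1 (dt=0.02): k1=(-0.199, 0.147, 0.052), k2=(-0.202, 0.150, 0.053), k3=(-0.202, 0.150, 0.053), k4=(-0.206, 0.152, 0.054); state += dt/6·(k1+2k2+2k3+k4)
t=0.020: state=(0.921, 0.078, 0.001)
t=0.040: state=(0.917, 0.081, 0.002)
t=0.060: state=(0.912, 0.084, 0.003)
continuing one RK4 step at a time; state shown every 25 steps (Δt=0.5):
t=0.500: state=(0.776, 0.182, 0.042)
t=1.000: state=(0.536, 0.333, 0.131)
t=1.500: state=(0.307, 0.428, 0.265)
t=2.000: state=(0.165, 0.421, 0.414)
t=2.500: state=(0.094, 0.357, 0.549)
t=3.000: state=(0.060, 0.282, 0.659)
t=3.500: state=(0.042, 0.214, 0.744)
t=4.000: state=(0.032, 0.160, 0.808)
t=4.500: state=(0.026, 0.118, 0.855)
t=5.000: state=(0.023, 0.087, 0.891)
t=5.500: state=(0.020, 0.063, 0.916)
t=6.000: state=(0.019, 0.046, 0.935)
t=6.500: state=(0.018, 0.034, 0.949)
t=7.000: state=(0.017, 0.024, 0.958)
t=7.500: state=(0.017, 0.018, 0.966)
t=8.000: state=(0.016, 0.013, 0.971)
t=8.500: state=(0.016, 0.009, 0.975)
t=9.000: state=(0.016, 0.007, 0.977)
t=9.280: state=(0.016, 0.006, 0.979)
largest grid value and its neighbours: I(1.680)=0.43583, I(1.700)=0.43588, I(1.720)=0.43579
parabola through these three points peaks at t≈1.697 with I≈0.43588

max I = 0.436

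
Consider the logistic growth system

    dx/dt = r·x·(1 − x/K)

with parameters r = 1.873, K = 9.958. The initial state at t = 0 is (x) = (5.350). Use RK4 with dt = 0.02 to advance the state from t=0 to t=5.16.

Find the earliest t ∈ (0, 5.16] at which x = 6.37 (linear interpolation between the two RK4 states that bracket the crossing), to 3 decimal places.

t = 0.227

t=0.000: state=(5.350)
step 1 (dt=0.02): k1=(4.637), k2=(4.630), k3=(4.630), k4=(4.622); state += dt/6·(k1+2k2+2k3+k4)
t=0.020: state=(5.443)
t=0.040: state=(5.535)
t=0.060: state=(5.627)
continuing one RK4 step at a time; state shown every 10 steps (Δt=0.2):
t=0.200: state=(6.254)
t=0.220: state=(6.341)
next step: t=0.240: state=(6.427) — x has crossed 6.37
linear interpolation between t=0.220 (6.34093) and t=0.240 (6.42676) → t≈0.227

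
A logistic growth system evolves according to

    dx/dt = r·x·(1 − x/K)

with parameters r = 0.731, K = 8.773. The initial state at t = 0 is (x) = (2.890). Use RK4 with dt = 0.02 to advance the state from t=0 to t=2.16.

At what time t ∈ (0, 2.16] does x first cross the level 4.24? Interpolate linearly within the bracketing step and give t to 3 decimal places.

t = 0.881

t=0.000: state=(2.890)
step 1 (dt=0.02): k1=(1.417), k2=(1.420), k3=(1.420), k4=(1.424); state += dt/6·(k1+2k2+2k3+k4)
t=0.020: state=(2.918)
t=0.040: state=(2.947)
t=0.060: state=(2.976)
continuing one RK4 step at a time; state shown every 5 steps (Δt=0.1):
t=0.100: state=(3.033)
t=0.200: state=(3.180)
t=0.300: state=(3.330)
t=0.400: state=(3.482)
t=0.500: state=(3.637)
t=0.600: state=(3.793)
t=0.700: state=(3.951)
t=0.800: state=(4.110)
t=0.880: state=(4.238)
next step: t=0.900: state=(4.270) — x has crossed 4.24
linear interpolation between t=0.880 (4.23845) and t=0.900 (4.27048) → t≈0.881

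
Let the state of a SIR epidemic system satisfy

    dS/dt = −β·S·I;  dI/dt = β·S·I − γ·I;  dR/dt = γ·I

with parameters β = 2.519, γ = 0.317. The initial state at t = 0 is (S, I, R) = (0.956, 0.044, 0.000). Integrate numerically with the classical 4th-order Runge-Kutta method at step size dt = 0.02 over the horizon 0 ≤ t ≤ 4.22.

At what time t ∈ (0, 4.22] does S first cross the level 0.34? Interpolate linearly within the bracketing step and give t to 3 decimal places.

t = 1.680

t=0.000: state=(0.956, 0.044, 0.000)
step 1 (dt=0.02): k1=(-0.106, 0.092, 0.014), k2=(-0.108, 0.094, 0.014), k3=(-0.108, 0.094, 0.014), k4=(-0.110, 0.096, 0.015); state += dt/6·(k1+2k2+2k3+k4)
t=0.020: state=(0.954, 0.046, 0.000)
t=0.040: state=(0.952, 0.048, 0.001)
t=0.060: state=(0.949, 0.050, 0.001)
continuing one RK4 step at a time; state shown every 10 steps (Δt=0.2):
t=0.200: state=(0.930, 0.066, 0.003)
t=0.400: state=(0.893, 0.099, 0.009)
t=0.600: state=(0.840, 0.144, 0.016)
t=0.800: state=(0.771, 0.202, 0.027)
t=1.000: state=(0.684, 0.274, 0.042)
t=1.200: state=(0.584, 0.354, 0.062)
t=1.400: state=(0.479, 0.434, 0.087)
t=1.600: state=(0.378, 0.506, 0.117)
t=1.680: state=(0.340, 0.530, 0.130)
next step: t=1.700: state=(0.331, 0.535, 0.133) — S has crossed 0.34
linear interpolation between t=1.680 (0.34009) and t=1.700 (0.33108) → t≈1.680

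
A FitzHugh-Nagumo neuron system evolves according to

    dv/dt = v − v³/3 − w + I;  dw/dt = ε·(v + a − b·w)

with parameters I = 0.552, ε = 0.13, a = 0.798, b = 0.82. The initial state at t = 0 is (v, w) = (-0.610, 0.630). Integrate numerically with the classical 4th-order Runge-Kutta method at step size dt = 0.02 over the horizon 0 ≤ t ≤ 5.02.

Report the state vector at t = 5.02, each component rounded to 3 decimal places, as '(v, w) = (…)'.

(v, w) = (-1.453, 0.042)

t=0.000: state=(-0.610, 0.630)
step 1 (dt=0.02): k1=(-0.612, -0.043), k2=(-0.616, -0.043), k3=(-0.616, -0.043), k4=(-0.619, -0.044); state += dt/6·(k1+2k2+2k3+k4)
t=0.020: state=(-0.622, 0.629)
t=0.040: state=(-0.635, 0.628)
t=0.060: state=(-0.647, 0.627)
continuing one RK4 step at a time; state shown every 10 steps (Δt=0.2):
t=0.200: state=(-0.739, 0.620)
t=0.400: state=(-0.877, 0.607)
t=0.600: state=(-1.019, 0.590)
t=0.800: state=(-1.156, 0.570)
t=1.000: state=(-1.280, 0.547)
t=1.200: state=(-1.385, 0.522)
t=1.400: state=(-1.467, 0.495)
t=1.600: state=(-1.528, 0.466)
t=1.800: state=(-1.570, 0.437)
t=2.000: state=(-1.596, 0.407)
t=2.200: state=(-1.610, 0.378)
t=2.400: state=(-1.615, 0.349)
t=2.600: state=(-1.614, 0.321)
t=2.800: state=(-1.608, 0.293)
t=3.000: state=(-1.599, 0.266)
t=3.200: state=(-1.588, 0.240)
t=3.400: state=(-1.576, 0.215)
t=3.600: state=(-1.562, 0.191)
t=3.800: state=(-1.548, 0.167)
t=4.000: state=(-1.533, 0.144)
t=4.200: state=(-1.518, 0.123)
t=4.400: state=(-1.502, 0.102)
t=4.600: state=(-1.487, 0.082)
t=4.800: state=(-1.471, 0.062)
t=5.000: state=(-1.455, 0.044)
t=5.020: state=(-1.453, 0.042)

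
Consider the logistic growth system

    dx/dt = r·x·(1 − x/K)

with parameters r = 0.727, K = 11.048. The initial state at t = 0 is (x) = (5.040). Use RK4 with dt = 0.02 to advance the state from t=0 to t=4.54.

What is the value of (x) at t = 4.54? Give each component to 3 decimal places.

(x) = (10.583)

t=0.000: state=(5.040)
step 1 (dt=0.02): k1=(1.993), k2=(1.994), k3=(1.994), k4=(1.995); state += dt/6·(k1+2k2+2k3+k4)
t=0.020: state=(5.080)
t=0.040: state=(5.120)
t=0.060: state=(5.160)
continuing one RK4 step at a time; state shown every 10 steps (Δt=0.2):
t=0.200: state=(5.440)
t=0.400: state=(5.842)
t=0.600: state=(6.239)
t=0.800: state=(6.630)
t=1.000: state=(7.009)
t=1.200: state=(7.374)
t=1.400: state=(7.722)
t=1.600: state=(8.050)
t=1.800: state=(8.356)
t=2.000: state=(8.641)
t=2.200: state=(8.904)
t=2.400: state=(9.144)
t=2.600: state=(9.362)
t=2.800: state=(9.560)
t=3.000: state=(9.737)
t=3.200: state=(9.896)
t=3.400: state=(10.038)
t=3.600: state=(10.163)
t=3.800: state=(10.275)
t=4.000: state=(10.373)
t=4.200: state=(10.460)
t=4.400: state=(10.535)
t=4.540: state=(10.583)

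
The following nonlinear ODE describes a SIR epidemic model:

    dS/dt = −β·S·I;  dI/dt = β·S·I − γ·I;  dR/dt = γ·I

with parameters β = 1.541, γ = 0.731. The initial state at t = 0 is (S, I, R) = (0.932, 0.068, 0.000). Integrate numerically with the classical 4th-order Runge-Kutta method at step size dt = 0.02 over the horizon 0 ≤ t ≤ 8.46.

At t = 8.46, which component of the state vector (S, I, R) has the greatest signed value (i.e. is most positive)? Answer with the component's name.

t=0.000: state=(0.932, 0.068, 0.000)
step 1 (dt=0.02): k1=(-0.098, 0.048, 0.050), k2=(-0.098, 0.048, 0.050), k3=(-0.098, 0.048, 0.050), k4=(-0.099, 0.048, 0.050); state += dt/6·(k1+2k2+2k3+k4)
t=0.020: state=(0.930, 0.069, 0.001)
t=0.040: state=(0.928, 0.070, 0.002)
t=0.060: state=(0.926, 0.071, 0.003)
continuing one RK4 step at a time; state shown every 25 steps (Δt=0.5):
t=0.500: state=(0.876, 0.095, 0.030)
t=1.000: state=(0.804, 0.126, 0.070)
t=1.500: state=(0.721, 0.157, 0.122)
t=2.000: state=(0.632, 0.184, 0.184)
t=2.500: state=(0.545, 0.200, 0.255)
t=3.000: state=(0.466, 0.205, 0.329)
t=3.500: state=(0.398, 0.198, 0.403)
t=4.000: state=(0.344, 0.183, 0.473)
t=4.500: state=(0.301, 0.163, 0.536)
t=5.000: state=(0.268, 0.140, 0.592)
t=5.500: state=(0.242, 0.119, 0.639)
t=6.000: state=(0.223, 0.098, 0.679)
t=6.500: state=(0.208, 0.081, 0.711)
t=7.000: state=(0.197, 0.065, 0.738)
t=7.500: state=(0.188, 0.053, 0.759)
t=8.000: state=(0.181, 0.042, 0.777)
t=8.460: state=(0.176, 0.034, 0.789)
compare at T: S=0.176, I=0.034, R=0.789

largest component: R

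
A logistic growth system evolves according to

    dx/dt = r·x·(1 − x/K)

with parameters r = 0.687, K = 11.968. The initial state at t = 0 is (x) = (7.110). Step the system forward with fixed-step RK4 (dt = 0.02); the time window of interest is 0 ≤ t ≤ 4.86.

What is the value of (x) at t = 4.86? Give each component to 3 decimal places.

t=0.000: state=(7.110)
step 1 (dt=0.02): k1=(1.983), k2=(1.980), k3=(1.980), k4=(1.978); state += dt/6·(k1+2k2+2k3+k4)
t=0.020: state=(7.150)
t=0.040: state=(7.189)
t=0.060: state=(7.228)
continuing one RK4 step at a time; state shown every 10 steps (Δt=0.2):
t=0.200: state=(7.501)
t=0.400: state=(7.878)
t=0.600: state=(8.240)
t=0.800: state=(8.583)
t=1.000: state=(8.906)
t=1.200: state=(9.209)
t=1.400: state=(9.490)
t=1.600: state=(9.749)
t=1.800: state=(9.987)
t=2.000: state=(10.204)
t=2.200: state=(10.400)
t=2.400: state=(10.578)
t=2.600: state=(10.738)
t=2.800: state=(10.882)
t=3.000: state=(11.010)
t=3.200: state=(11.124)
t=3.400: state=(11.226)
t=3.600: state=(11.316)
t=3.800: state=(11.396)
t=4.000: state=(11.466)
t=4.200: state=(11.528)
t=4.400: state=(11.583)
t=4.600: state=(11.631)
t=4.800: state=(11.673)
t=4.860: state=(11.685)

(x) = (11.685)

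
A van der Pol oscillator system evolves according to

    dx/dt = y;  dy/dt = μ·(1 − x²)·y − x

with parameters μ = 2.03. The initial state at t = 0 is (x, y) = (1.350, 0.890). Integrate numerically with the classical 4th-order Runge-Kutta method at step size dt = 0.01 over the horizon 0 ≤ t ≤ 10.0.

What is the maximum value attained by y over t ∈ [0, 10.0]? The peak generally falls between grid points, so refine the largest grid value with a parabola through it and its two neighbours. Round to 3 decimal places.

max y = 3.854

t=0.000: state=(1.350, 0.890)
step 1 (dt=0.01): k1=(0.890, -2.836), k2=(0.876, -2.838), k3=(0.876, -2.838), k4=(0.862, -2.839); state += dt/6·(k1+2k2+2k3+k4)
t=0.010: state=(1.359, 0.862)
t=0.020: state=(1.367, 0.833)
t=0.030: state=(1.375, 0.805)
continuing one RK4 step at a time; state shown every 50 steps (Δt=0.5):
t=0.500: state=(1.496, -0.146)
t=1.000: state=(1.321, -0.508)
t=1.500: state=(0.988, -0.861)
t=2.000: state=(0.357, -1.877)
t=2.500: state=(-1.154, -3.721)
t=3.000: state=(-2.013, -0.111)
t=3.500: state=(-1.916, 0.318)
t=4.000: state=(-1.739, 0.389)
t=4.500: state=(-1.523, 0.480)
t=5.000: state=(-1.245, 0.655)
t=5.500: state=(-0.826, 1.107)
t=6.000: state=(0.047, 2.726)
t=6.500: state=(1.718, 2.241)
t=7.000: state=(2.006, -0.184)
t=7.500: state=(1.860, -0.345)
t=8.000: state=(1.671, -0.414)
t=8.500: state=(1.439, -0.524)
t=9.000: state=(1.127, -0.756)
t=9.500: state=(0.614, -1.434)
t=10.000: state=(-0.583, -3.629)
largest grid value and its neighbours: y(6.250)=3.84955, y(6.260)=3.85365, y(6.270)=3.85176
parabola through these three points peaks at t≈6.262 with y≈3.85376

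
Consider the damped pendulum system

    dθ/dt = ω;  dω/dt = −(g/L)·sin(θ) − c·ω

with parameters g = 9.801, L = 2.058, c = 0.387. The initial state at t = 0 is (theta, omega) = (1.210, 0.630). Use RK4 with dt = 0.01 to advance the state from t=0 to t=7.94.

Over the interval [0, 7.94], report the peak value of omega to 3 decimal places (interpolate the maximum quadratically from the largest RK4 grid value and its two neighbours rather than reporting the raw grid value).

max omega = 1.670

t=0.000: state=(1.210, 0.630)
step 1 (dt=0.01): k1=(0.630, -4.700), k2=(0.607, -4.696), k3=(0.607, -4.696), k4=(0.583, -4.692); state += dt/6·(k1+2k2+2k3+k4)
t=0.010: state=(1.216, 0.583)
t=0.020: state=(1.222, 0.536)
t=0.030: state=(1.227, 0.489)
continuing one RK4 step at a time; state shown every 50 steps (Δt=0.5):
t=0.500: state=(0.972, -1.472)
t=1.000: state=(-0.033, -2.176)
t=1.500: state=(-0.829, -0.774)
t=2.000: state=(-0.751, 1.007)
t=2.500: state=(-0.014, 1.649)
t=3.000: state=(0.606, 0.629)
t=3.500: state=(0.554, -0.771)
t=4.000: state=(-0.005, -1.236)
t=4.500: state=(-0.461, -0.436)
t=5.000: state=(-0.398, 0.628)
t=5.500: state=(0.033, 0.918)
t=6.000: state=(0.357, 0.270)
t=6.500: state=(0.280, -0.521)
t=7.000: state=(-0.054, -0.674)
t=7.500: state=(-0.276, -0.145)
t=7.940: state=(-0.216, 0.382)
largest grid value and its neighbours: omega(2.420)=1.67009, omega(2.430)=1.67021, omega(2.440)=1.66954
parabola through these three points peaks at t≈2.427 with omega≈1.67026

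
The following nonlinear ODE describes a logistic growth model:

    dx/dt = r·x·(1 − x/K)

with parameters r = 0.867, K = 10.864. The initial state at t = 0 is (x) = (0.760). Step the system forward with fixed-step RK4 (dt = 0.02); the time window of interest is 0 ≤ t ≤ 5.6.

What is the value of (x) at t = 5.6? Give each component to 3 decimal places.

(x) = (9.845)

t=0.000: state=(0.760)
step 1 (dt=0.02): k1=(0.613), k2=(0.617), k3=(0.617), k4=(0.622); state += dt/6·(k1+2k2+2k3+k4)
t=0.020: state=(0.772)
t=0.040: state=(0.785)
t=0.060: state=(0.798)
continuing one RK4 step at a time; state shown every 10 steps (Δt=0.2):
t=0.200: state=(0.892)
t=0.400: state=(1.045)
t=0.600: state=(1.220)
t=0.800: state=(1.421)
t=1.000: state=(1.649)
t=1.200: state=(1.907)
t=1.400: state=(2.195)
t=1.600: state=(2.514)
t=1.800: state=(2.865)
t=2.000: state=(3.245)
t=2.200: state=(3.653)
t=2.400: state=(4.085)
t=2.600: state=(4.535)
t=2.800: state=(4.999)
t=3.000: state=(5.469)
t=3.200: state=(5.939)
t=3.400: state=(6.400)
t=3.600: state=(6.848)
t=3.800: state=(7.277)
t=4.000: state=(7.680)
t=4.200: state=(8.056)
t=4.400: state=(8.402)
t=4.600: state=(8.716)
t=4.800: state=(9.000)
t=5.000: state=(9.252)
t=5.200: state=(9.476)
t=5.400: state=(9.673)
t=5.600: state=(9.845)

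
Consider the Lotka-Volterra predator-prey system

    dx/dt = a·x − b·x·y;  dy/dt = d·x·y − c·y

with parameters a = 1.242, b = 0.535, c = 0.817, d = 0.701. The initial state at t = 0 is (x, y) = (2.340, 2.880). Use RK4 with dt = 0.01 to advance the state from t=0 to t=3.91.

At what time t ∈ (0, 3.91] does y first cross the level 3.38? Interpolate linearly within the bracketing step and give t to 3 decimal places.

t = 0.211

t=0.000: state=(2.340, 2.880)
step 1 (dt=0.01): k1=(-0.699, 2.371), k2=(-0.713, 2.374), k3=(-0.713, 2.374), k4=(-0.727, 2.376); state += dt/6·(k1+2k2+2k3+k4)
t=0.010: state=(2.333, 2.904)
t=0.020: state=(2.325, 2.928)
t=0.030: state=(2.318, 2.951)
continuing one RK4 step at a time; state shown every 20 steps (Δt=0.2):
t=0.200: state=(2.149, 3.354)
t=0.210: state=(2.137, 3.377)
next step: t=0.220: state=(2.125, 3.400) — y has crossed 3.38
linear interpolation between t=0.210 (3.37722) and t=0.220 (3.40015) → t≈0.211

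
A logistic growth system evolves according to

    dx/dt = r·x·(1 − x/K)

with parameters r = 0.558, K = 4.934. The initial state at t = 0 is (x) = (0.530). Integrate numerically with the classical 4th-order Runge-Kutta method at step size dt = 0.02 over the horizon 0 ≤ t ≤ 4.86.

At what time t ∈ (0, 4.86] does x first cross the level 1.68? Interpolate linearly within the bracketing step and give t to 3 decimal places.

t=0.000: state=(0.530)
step 1 (dt=0.02): k1=(0.264), k2=(0.265), k3=(0.265), k4=(0.266); state += dt/6·(k1+2k2+2k3+k4)
t=0.020: state=(0.535)
t=0.040: state=(0.541)
t=0.060: state=(0.546)
continuing one RK4 step at a time; state shown every 10 steps (Δt=0.2):
t=0.200: state=(0.585)
t=0.400: state=(0.645)
t=0.600: state=(0.710)
t=0.800: state=(0.781)
t=1.000: state=(0.857)
t=1.200: state=(0.939)
t=1.400: state=(1.027)
t=1.600: state=(1.121)
t=1.800: state=(1.220)
t=2.000: state=(1.326)
t=2.200: state=(1.437)
t=2.400: state=(1.553)
t=2.600: state=(1.674)
next step: t=2.620: state=(1.686) — x has crossed 1.68
linear interpolation between t=2.600 (1.67391) and t=2.620 (1.68628) → t≈2.610

t = 2.610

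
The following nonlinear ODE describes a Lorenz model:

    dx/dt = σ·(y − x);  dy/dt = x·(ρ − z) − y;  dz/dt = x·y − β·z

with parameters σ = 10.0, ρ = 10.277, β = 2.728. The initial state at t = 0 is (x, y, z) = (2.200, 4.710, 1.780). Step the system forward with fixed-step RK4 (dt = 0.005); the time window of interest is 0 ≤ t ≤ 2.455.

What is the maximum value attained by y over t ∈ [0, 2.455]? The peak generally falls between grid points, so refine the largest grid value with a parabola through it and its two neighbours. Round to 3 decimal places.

max y = 9.646

t=0.000: state=(2.200, 4.710, 1.780)
step 1 (dt=0.005): k1=(25.100, 13.983, 5.506), k2=(24.822, 14.450, 5.843), k3=(24.841, 14.442, 5.840), k4=(24.580, 14.899, 6.179); state += dt/6·(k1+2k2+2k3+k4)
t=0.005: state=(2.324, 4.782, 1.809)
t=0.010: state=(2.446, 4.859, 1.842)
t=0.015: state=(2.566, 4.940, 1.878)
continuing one RK4 step at a time; state shown every 20 steps (Δt=0.1):
t=0.100: state=(4.497, 6.801, 3.095)
t=0.200: state=(6.867, 9.163, 6.466)
t=0.300: state=(8.523, 9.189, 11.457)
t=0.400: state=(7.842, 5.937, 14.352)
t=0.500: state=(5.429, 2.921, 13.418)
t=0.600: state=(3.352, 1.801, 11.054)
t=0.700: state=(2.309, 1.714, 8.822)
t=0.800: state=(2.034, 2.030, 7.059)
t=0.900: state=(2.233, 2.619, 5.801)
t=1.000: state=(2.794, 3.530, 5.090)
t=1.100: state=(3.713, 4.813, 5.067)
t=1.200: state=(4.966, 6.333, 6.003)
t=1.300: state=(6.301, 7.492, 8.064)
t=1.400: state=(7.084, 7.339, 10.625)
t=1.500: state=(6.724, 5.804, 12.138)
t=1.600: state=(5.509, 4.162, 11.880)
t=1.700: state=(4.295, 3.294, 10.594)
t=1.800: state=(3.574, 3.132, 9.137)
t=1.900: state=(3.381, 3.415, 7.932)
t=2.000: state=(3.606, 4.007, 7.163)
t=2.100: state=(4.153, 4.829, 6.954)
t=2.200: state=(4.913, 5.725, 7.405)
t=2.300: state=(5.688, 6.371, 8.486)
t=2.400: state=(6.165, 6.387, 9.829)
t=2.455: state=(6.196, 6.087, 10.437)
largest grid value and its neighbours: y(0.250)=9.64469, y(0.255)=9.64483, y(0.260)=9.63509
parabola through these three points peaks at t≈0.253 with y≈9.64600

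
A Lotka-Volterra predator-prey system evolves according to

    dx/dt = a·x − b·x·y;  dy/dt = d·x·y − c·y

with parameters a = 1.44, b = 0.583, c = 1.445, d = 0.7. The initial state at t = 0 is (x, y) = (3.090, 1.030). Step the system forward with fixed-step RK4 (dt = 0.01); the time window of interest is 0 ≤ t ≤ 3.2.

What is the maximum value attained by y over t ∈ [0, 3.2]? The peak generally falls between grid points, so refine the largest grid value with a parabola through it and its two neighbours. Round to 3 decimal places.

t=0.000: state=(3.090, 1.030)
step 1 (dt=0.01): k1=(2.594, 0.740), k2=(2.598, 0.752), k3=(2.598, 0.752), k4=(2.602, 0.764); state += dt/6·(k1+2k2+2k3+k4)
t=0.010: state=(3.116, 1.038)
t=0.020: state=(3.142, 1.045)
t=0.030: state=(3.168, 1.053)
continuing one RK4 step at a time; state shown every 20 steps (Δt=0.2):
t=0.200: state=(3.616, 1.234)
t=0.400: state=(4.099, 1.587)
t=0.600: state=(4.404, 2.163)
t=0.800: state=(4.357, 3.006)
t=1.000: state=(3.859, 4.022)
t=1.200: state=(3.050, 4.896)
t=1.400: state=(2.233, 5.300)
t=1.600: state=(1.609, 5.181)
t=1.800: state=(1.203, 4.714)
t=2.000: state=(0.959, 4.102)
t=2.200: state=(0.822, 3.477)
t=2.400: state=(0.757, 2.906)
t=2.600: state=(0.741, 2.416)
t=2.800: state=(0.764, 2.010)
t=3.000: state=(0.822, 1.682)
t=3.200: state=(0.915, 1.422)
largest grid value and its neighbours: y(1.440)=5.31450, y(1.450)=5.31481, y(1.460)=5.31386
parabola through these three points peaks at t≈1.447 with y≈5.31485

max y = 5.315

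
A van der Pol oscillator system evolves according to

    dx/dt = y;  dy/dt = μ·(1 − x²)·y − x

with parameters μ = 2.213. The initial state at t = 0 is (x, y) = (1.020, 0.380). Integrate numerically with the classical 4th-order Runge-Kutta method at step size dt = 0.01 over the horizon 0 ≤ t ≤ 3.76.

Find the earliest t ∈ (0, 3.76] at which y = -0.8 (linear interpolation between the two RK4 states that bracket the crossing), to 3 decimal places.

t=0.000: state=(1.020, 0.380)
step 1 (dt=0.01): k1=(0.380, -1.054), k2=(0.375, -1.059), k3=(0.375, -1.059), k4=(0.369, -1.063); state += dt/6·(k1+2k2+2k3+k4)
t=0.010: state=(1.024, 0.369)
t=0.020: state=(1.027, 0.359)
t=0.030: state=(1.031, 0.348)
continuing one RK4 step at a time; state shown every 20 steps (Δt=0.2):
t=0.200: state=(1.074, 0.158)
t=0.400: state=(1.084, -0.062)
t=0.600: state=(1.051, -0.266)
t=0.800: state=(0.978, -0.464)
t=1.000: state=(0.863, -0.688)
t=1.080: state=(0.804, -0.794)
next step: t=1.090: state=(0.796, -0.809) — y has crossed -0.8
linear interpolation between t=1.080 (-0.79434) and t=1.090 (-0.80872) → t≈1.084

t = 1.084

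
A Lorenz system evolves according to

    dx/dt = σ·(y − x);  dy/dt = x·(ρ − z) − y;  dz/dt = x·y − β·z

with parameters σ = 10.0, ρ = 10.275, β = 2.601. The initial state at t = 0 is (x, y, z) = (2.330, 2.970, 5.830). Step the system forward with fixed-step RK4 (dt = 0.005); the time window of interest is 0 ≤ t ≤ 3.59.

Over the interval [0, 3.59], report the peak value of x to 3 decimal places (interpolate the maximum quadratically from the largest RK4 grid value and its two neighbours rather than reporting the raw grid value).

max x = 6.878

t=0.000: state=(2.330, 2.970, 5.830)
step 1 (dt=0.005): k1=(6.400, 7.387, -8.244), k2=(6.425, 7.488, -8.099), k3=(6.427, 7.487, -8.099), k4=(6.453, 7.588, -7.955); state += dt/6·(k1+2k2+2k3+k4)
t=0.005: state=(2.362, 3.007, 5.790)
t=0.010: state=(2.395, 3.046, 5.750)
t=0.015: state=(2.427, 3.085, 5.713)
continuing one RK4 step at a time; state shown every 40 steps (Δt=0.2):
t=0.200: state=(4.052, 5.191, 5.529)
t=0.400: state=(6.435, 7.339, 8.862)
t=0.600: state=(6.261, 5.222, 12.061)
t=0.800: state=(4.022, 3.202, 10.256)
t=1.000: state=(3.358, 3.458, 7.853)
t=1.200: state=(4.180, 4.845, 7.083)
t=1.400: state=(5.621, 6.227, 8.648)
t=1.600: state=(5.904, 5.528, 10.741)
t=1.800: state=(4.704, 4.107, 10.262)
t=2.000: state=(4.036, 3.990, 8.709)
t=2.200: state=(4.421, 4.803, 8.035)
t=2.400: state=(5.267, 5.631, 8.826)
t=2.600: state=(5.517, 5.370, 10.035)
t=2.800: state=(4.902, 4.544, 9.959)
t=3.000: state=(4.433, 4.360, 9.058)
t=3.200: state=(4.602, 4.814, 8.579)
t=3.400: state=(5.089, 5.305, 8.980)
t=3.590: state=(5.272, 5.228, 9.646)
largest grid value and its neighbours: x(0.485)=6.87583, x(0.490)=6.87814, x(0.495)=6.87760
parabola through these three points peaks at t≈0.492 with x≈6.87827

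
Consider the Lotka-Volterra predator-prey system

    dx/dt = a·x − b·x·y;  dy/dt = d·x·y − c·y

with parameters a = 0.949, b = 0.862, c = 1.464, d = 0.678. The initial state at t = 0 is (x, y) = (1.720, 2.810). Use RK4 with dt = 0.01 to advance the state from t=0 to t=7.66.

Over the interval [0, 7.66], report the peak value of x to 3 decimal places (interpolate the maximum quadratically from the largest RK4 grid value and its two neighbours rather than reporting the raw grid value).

t=0.000: state=(1.720, 2.810)
step 1 (dt=0.01): k1=(-2.534, -0.837), k2=(-2.509, -0.860), k3=(-2.509, -0.860), k4=(-2.484, -0.882); state += dt/6·(k1+2k2+2k3+k4)
t=0.010: state=(1.695, 2.801)
t=0.020: state=(1.670, 2.792)
t=0.030: state=(1.646, 2.783)
continuing one RK4 step at a time; state shown every 25 steps (Δt=0.25):
t=0.250: state=(1.227, 2.492)
t=0.500: state=(0.951, 2.074)
t=0.750: state=(0.806, 1.667)
t=1.000: state=(0.742, 1.317)
t=1.250: state=(0.731, 1.034)
t=1.500: state=(0.760, 0.813)
t=1.750: state=(0.824, 0.645)
t=2.000: state=(0.923, 0.518)
t=2.250: state=(1.057, 0.425)
t=2.500: state=(1.232, 0.358)
t=2.750: state=(1.454, 0.311)
t=3.000: state=(1.730, 0.282)
t=3.250: state=(2.067, 0.270)
t=3.500: state=(2.472, 0.275)
t=3.750: state=(2.947, 0.301)
t=4.000: state=(3.481, 0.360)
t=4.250: state=(4.040, 0.472)
t=4.500: state=(4.534, 0.679)
t=4.750: state=(4.792, 1.043)
t=5.000: state=(4.579, 1.613)
t=5.250: state=(3.810, 2.293)
t=5.500: state=(2.778, 2.780)
t=5.750: state=(1.905, 2.856)
t=6.000: state=(1.336, 2.596)
t=6.250: state=(1.010, 2.190)
t=6.500: state=(0.836, 1.773)
t=6.750: state=(0.753, 1.406)
t=7.000: state=(0.730, 1.105)
t=7.250: state=(0.749, 0.868)
t=7.500: state=(0.804, 0.686)
t=7.660: state=(0.856, 0.594)
largest grid value and its neighbours: x(4.770)=4.79481, x(4.780)=4.79525, x(4.790)=4.79487
parabola through these three points peaks at t≈4.780 with x≈4.79525

max x = 4.795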